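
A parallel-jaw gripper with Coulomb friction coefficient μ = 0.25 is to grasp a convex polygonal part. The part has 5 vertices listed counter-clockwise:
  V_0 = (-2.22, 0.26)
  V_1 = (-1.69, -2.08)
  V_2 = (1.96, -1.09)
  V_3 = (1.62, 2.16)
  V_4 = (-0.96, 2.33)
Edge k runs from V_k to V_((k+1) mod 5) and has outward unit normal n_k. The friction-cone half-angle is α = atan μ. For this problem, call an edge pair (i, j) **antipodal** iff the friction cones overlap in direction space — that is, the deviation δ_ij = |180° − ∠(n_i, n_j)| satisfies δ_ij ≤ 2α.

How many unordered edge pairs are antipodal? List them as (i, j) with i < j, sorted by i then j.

count = 2; pairs: (0,2), (1,3)

α = atan 0.25 = 14.04°;  2α = 28.07°
n_0 = (-0.9753, -0.2209)
n_1 = (+0.2618, -0.9651)
n_2 = (+0.9946, +0.1040)
n_3 = (+0.0657, +0.9978)
n_4 = (-0.8542, +0.5199)
  (0,1): δ = 87.59°  ·
  (0,2): δ = 6.79°  ✓
  (0,3): δ = 73.47°  ·
  (0,4): δ = 135.91°  ·
  (1,2): δ = 99.20°  ·
  (1,3): δ = 18.95°  ✓
  (1,4): δ = 43.50°  ·
  (2,3): δ = 99.74°  ·
  (2,4): δ = 37.30°  ·
  (3,4): δ = 117.56°  ·
antipodal pairs: 2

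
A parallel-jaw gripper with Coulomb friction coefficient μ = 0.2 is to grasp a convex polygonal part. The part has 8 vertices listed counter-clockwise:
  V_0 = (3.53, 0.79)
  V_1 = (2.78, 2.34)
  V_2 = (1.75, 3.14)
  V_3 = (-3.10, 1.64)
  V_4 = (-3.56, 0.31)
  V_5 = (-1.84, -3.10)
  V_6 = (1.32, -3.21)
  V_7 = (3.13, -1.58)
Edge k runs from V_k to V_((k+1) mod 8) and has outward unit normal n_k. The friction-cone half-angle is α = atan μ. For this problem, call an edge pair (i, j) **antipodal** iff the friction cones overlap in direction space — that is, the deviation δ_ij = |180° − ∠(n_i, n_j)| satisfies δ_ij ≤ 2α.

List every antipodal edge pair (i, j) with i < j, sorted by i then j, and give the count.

α = atan 0.2 = 11.31°;  2α = 22.62°
n_0 = (+0.9002, +0.4356)
n_1 = (+0.6134, +0.7898)
n_2 = (-0.2955, +0.9554)
n_3 = (-0.9451, +0.3269)
n_4 = (-0.8929, -0.4504)
n_5 = (-0.0348, -0.9994)
n_6 = (+0.6692, -0.7431)
n_7 = (+0.9861, -0.1664)
  (0,1): δ = 153.66°  ·
  (0,2): δ = 98.64°  ·
  (0,3): δ = 44.90°  ·
  (0,4): δ = 0.95°  ✓
  (0,5): δ = 62.19°  ·
  (0,6): δ = 106.18°  ·
  (0,7): δ = 144.60°  ·
  (1,2): δ = 124.98°  ·
  (1,3): δ = 71.24°  ·
  (1,4): δ = 25.40°  ·
  (1,5): δ = 35.84°  ·
  (1,6): δ = 79.84°  ·
  (1,7): δ = 118.26°  ·
  (2,3): δ = 126.26°  ·
  (2,4): δ = 80.42°  ·
  (2,5): δ = 19.18°  ✓
  (2,6): δ = 24.82°  ·
  (2,7): δ = 63.23°  ·
  (3,4): δ = 134.15°  ·
  (3,5): δ = 72.91°  ·
  (3,6): δ = 28.92°  ·
  (3,7): δ = 9.50°  ✓
  (4,5): δ = 118.76°  ·
  (4,6): δ = 74.76°  ·
  (4,7): δ = 36.35°  ·
  (5,6): δ = 136.00°  ·
  (5,7): δ = 97.59°  ·
  (6,7): δ = 141.58°  ·
antipodal pairs: 3

count = 3; pairs: (0,4), (2,5), (3,7)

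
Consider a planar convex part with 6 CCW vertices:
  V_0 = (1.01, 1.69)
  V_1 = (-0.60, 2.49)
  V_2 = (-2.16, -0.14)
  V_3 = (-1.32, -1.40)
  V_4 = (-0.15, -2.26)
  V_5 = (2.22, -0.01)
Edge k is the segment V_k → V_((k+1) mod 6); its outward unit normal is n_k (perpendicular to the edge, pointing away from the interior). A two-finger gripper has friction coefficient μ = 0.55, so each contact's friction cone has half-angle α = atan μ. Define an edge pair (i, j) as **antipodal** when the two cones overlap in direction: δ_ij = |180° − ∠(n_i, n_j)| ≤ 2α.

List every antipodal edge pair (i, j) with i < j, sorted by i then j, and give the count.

count = 5; pairs: (0,2), (0,3), (1,4), (2,5), (3,5)

α = atan 0.55 = 28.81°;  2α = 57.62°
n_0 = (+0.4450, +0.8955)
n_1 = (-0.8601, +0.5102)
n_2 = (-0.8321, -0.5547)
n_3 = (-0.5923, -0.8057)
n_4 = (+0.6885, -0.7252)
n_5 = (+0.8147, +0.5799)
  (0,1): δ = 94.25°  ·
  (0,2): δ = 29.89°  ✓
  (0,3): δ = 9.89°  ✓
  (0,4): δ = 69.93°  ·
  (0,5): δ = 151.86°  ·
  (1,2): δ = 115.64°  ·
  (1,3): δ = 95.64°  ·
  (1,4): δ = 15.81°  ✓
  (1,5): δ = 66.12°  ·
  (2,3): δ = 160.01°  ·
  (2,4): δ = 80.18°  ·
  (2,5): δ = 1.75°  ✓
  (3,4): δ = 100.17°  ·
  (3,5): δ = 18.24°  ✓
  (4,5): δ = 98.07°  ·
antipodal pairs: 5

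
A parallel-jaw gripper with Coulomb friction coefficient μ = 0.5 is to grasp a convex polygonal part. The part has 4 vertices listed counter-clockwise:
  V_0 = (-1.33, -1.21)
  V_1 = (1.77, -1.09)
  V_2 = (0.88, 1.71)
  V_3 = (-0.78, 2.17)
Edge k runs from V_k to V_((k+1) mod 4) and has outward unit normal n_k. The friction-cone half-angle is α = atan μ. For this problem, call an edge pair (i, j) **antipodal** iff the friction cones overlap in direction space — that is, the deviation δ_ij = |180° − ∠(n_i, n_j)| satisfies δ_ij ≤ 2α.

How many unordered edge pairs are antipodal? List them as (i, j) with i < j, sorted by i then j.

count = 2; pairs: (0,2), (1,3)

α = atan 0.5 = 26.57°;  2α = 53.13°
n_0 = (+0.0387, -0.9993)
n_1 = (+0.9530, +0.3029)
n_2 = (+0.2670, +0.9637)
n_3 = (-0.9870, +0.1606)
  (0,1): δ = 74.58°  ·
  (0,2): δ = 17.71°  ✓
  (0,3): δ = 78.54°  ·
  (1,2): δ = 123.12°  ·
  (1,3): δ = 26.88°  ✓
  (2,3): δ = 83.75°  ·
antipodal pairs: 2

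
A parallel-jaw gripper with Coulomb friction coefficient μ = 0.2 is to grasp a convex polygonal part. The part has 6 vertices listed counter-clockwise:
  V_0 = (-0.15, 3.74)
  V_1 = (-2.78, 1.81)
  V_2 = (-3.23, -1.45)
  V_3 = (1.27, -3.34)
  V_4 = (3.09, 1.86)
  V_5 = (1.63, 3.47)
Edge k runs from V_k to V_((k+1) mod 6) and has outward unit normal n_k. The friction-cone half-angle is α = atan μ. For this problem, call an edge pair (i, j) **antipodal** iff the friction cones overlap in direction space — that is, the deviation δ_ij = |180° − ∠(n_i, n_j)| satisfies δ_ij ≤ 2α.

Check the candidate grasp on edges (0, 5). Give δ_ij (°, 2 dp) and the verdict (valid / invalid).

α = atan 0.2 = 11.31°;  2α = 22.62°
edge 0: e_0 = (-2.63, -1.93);  n_0 = (-0.5916, +0.8062)
edge 5: e_5 = (-1.78, +0.27);  n_5 = (+0.1500, +0.9887)
∠(n_0, n_5) = 44.90°
δ = |180° − 44.90°| = 135.10°
135.10° > 2α = 22.62°  →  invalid

δ = 135.10°, invalid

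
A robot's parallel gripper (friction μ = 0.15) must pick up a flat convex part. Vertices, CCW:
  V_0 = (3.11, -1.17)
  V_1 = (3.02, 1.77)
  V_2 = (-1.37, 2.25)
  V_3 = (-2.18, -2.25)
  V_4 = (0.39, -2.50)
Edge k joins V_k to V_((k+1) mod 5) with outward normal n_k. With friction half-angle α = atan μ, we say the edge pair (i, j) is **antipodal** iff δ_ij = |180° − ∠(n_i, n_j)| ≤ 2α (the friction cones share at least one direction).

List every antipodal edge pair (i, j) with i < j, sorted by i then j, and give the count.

α = atan 0.15 = 8.53°;  2α = 17.06°
n_0 = (+0.9995, +0.0306)
n_1 = (+0.1087, +0.9941)
n_2 = (-0.9842, +0.1772)
n_3 = (-0.0968, -0.9953)
n_4 = (+0.4393, -0.8984)
  (0,1): δ = 97.99°  ·
  (0,2): δ = 11.96°  ✓
  (0,3): δ = 82.69°  ·
  (0,4): δ = 114.30°  ·
  (1,2): δ = 93.96°  ·
  (1,3): δ = 0.68°  ✓
  (1,4): δ = 32.30°  ·
  (2,3): δ = 85.35°  ·
  (2,4): δ = 53.74°  ·
  (3,4): δ = 148.39°  ·
antipodal pairs: 2

count = 2; pairs: (0,2), (1,3)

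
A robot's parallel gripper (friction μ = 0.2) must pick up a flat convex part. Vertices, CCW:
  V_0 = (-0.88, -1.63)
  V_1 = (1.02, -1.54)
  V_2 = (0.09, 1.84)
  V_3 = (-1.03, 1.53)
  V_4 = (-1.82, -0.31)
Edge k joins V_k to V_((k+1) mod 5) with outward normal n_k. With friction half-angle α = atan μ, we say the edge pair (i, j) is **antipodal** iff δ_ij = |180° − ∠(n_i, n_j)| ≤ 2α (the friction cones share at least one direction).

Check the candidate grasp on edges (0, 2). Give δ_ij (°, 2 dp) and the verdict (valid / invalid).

δ = 12.76°, valid

α = atan 0.2 = 11.31°;  2α = 22.62°
edge 0: e_0 = (+1.90, +0.09);  n_0 = (+0.0473, -0.9989)
edge 2: e_2 = (-1.12, -0.31);  n_2 = (-0.2668, +0.9638)
∠(n_0, n_2) = 167.24°
δ = |180° − 167.24°| = 12.76°
12.76° ≤ 2α = 22.62°  →  valid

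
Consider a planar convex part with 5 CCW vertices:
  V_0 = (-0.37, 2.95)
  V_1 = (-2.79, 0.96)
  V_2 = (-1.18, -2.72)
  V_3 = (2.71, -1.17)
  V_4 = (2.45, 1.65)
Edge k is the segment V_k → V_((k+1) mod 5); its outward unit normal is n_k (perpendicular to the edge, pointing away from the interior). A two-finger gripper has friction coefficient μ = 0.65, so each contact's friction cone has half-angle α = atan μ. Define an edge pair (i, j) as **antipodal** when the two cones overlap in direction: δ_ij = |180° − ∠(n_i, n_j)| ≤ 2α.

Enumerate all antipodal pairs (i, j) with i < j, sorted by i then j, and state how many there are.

count = 5; pairs: (0,2), (0,3), (1,3), (1,4), (2,4)

α = atan 0.65 = 33.02°;  2α = 66.05°
n_0 = (-0.6351, +0.7724)
n_1 = (-0.9162, -0.4008)
n_2 = (+0.3702, -0.9290)
n_3 = (+0.9958, +0.0918)
n_4 = (+0.4186, +0.9081)
  (0,1): δ = 105.80°  ·
  (0,2): δ = 17.71°  ✓
  (0,3): δ = 55.84°  ✓
  (0,4): δ = 115.82°  ·
  (1,2): δ = 91.90°  ·
  (1,3): δ = 18.36°  ✓
  (1,4): δ = 41.62°  ✓
  (2,3): δ = 106.46°  ·
  (2,4): δ = 46.47°  ✓
  (3,4): δ = 120.02°  ·
antipodal pairs: 5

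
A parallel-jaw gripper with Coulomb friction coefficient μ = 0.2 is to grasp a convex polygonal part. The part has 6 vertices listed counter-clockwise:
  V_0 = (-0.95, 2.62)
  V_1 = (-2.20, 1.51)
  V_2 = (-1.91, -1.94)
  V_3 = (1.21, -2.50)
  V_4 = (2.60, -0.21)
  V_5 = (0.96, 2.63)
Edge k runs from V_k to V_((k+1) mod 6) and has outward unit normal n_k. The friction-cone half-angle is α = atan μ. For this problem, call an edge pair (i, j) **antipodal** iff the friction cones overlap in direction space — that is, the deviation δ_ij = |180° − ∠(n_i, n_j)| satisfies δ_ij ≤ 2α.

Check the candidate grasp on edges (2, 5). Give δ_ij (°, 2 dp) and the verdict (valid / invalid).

α = atan 0.2 = 11.31°;  2α = 22.62°
edge 2: e_2 = (+3.12, -0.56);  n_2 = (-0.1767, -0.9843)
edge 5: e_5 = (-1.91, -0.01);  n_5 = (-0.0052, +1.0000)
∠(n_2, n_5) = 169.52°
δ = |180° − 169.52°| = 10.48°
10.48° ≤ 2α = 22.62°  →  valid

δ = 10.48°, valid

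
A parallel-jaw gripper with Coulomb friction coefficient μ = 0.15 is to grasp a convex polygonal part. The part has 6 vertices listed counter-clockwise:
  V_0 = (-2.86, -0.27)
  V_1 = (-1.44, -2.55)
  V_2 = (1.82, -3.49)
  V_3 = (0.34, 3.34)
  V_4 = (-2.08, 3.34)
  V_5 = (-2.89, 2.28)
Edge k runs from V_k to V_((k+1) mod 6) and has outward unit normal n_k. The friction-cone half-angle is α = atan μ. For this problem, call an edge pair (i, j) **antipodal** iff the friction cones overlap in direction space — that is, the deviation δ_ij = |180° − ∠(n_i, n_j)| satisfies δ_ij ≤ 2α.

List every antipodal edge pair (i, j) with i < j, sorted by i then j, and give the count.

count = 2; pairs: (1,3), (2,5)

α = atan 0.15 = 8.53°;  2α = 17.06°
n_0 = (-0.8488, -0.5287)
n_1 = (-0.2771, -0.9609)
n_2 = (+0.9773, +0.2118)
n_3 = (+0.0000, +1.0000)
n_4 = (-0.7946, +0.6072)
n_5 = (-0.9999, -0.0118)
  (0,1): δ = 138.00°  ·
  (0,2): δ = 19.69°  ·
  (0,3): δ = 58.09°  ·
  (0,4): δ = 110.70°  ·
  (0,5): δ = 148.76°  ·
  (1,2): δ = 61.69°  ·
  (1,3): δ = 16.08°  ✓
  (1,4): δ = 68.70°  ·
  (1,5): δ = 106.76°  ·
  (2,3): δ = 102.23°  ·
  (2,4): δ = 49.61°  ·
  (2,5): δ = 11.55°  ✓
  (3,4): δ = 127.39°  ·
  (3,5): δ = 89.33°  ·
  (4,5): δ = 141.94°  ·
antipodal pairs: 2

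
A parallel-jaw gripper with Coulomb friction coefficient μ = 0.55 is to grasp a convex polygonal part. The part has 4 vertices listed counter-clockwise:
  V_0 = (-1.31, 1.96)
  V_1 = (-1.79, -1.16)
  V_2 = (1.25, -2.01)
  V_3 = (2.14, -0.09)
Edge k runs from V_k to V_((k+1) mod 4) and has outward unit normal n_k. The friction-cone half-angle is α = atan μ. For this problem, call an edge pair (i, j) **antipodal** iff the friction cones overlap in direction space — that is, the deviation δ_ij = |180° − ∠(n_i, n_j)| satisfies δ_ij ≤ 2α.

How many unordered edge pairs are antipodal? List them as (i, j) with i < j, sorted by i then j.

α = atan 0.55 = 28.81°;  2α = 57.62°
n_0 = (-0.9884, +0.1521)
n_1 = (-0.2693, -0.9631)
n_2 = (+0.9073, -0.4206)
n_3 = (+0.5108, +0.8597)
  (0,1): δ = 96.88°  ·
  (0,2): δ = 16.12°  ✓
  (0,3): δ = 68.03°  ·
  (1,2): δ = 99.25°  ·
  (1,3): δ = 15.10°  ✓
  (2,3): δ = 95.85°  ·
antipodal pairs: 2

count = 2; pairs: (0,2), (1,3)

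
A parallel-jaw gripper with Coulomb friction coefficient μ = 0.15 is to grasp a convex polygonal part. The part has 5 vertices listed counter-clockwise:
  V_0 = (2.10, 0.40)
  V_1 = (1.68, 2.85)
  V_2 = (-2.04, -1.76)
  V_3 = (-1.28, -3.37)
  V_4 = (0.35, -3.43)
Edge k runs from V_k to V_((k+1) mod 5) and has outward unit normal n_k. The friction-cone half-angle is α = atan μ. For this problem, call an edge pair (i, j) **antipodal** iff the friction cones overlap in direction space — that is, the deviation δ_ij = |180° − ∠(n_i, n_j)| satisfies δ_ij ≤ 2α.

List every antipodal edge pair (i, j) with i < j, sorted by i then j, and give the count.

α = atan 0.15 = 8.53°;  2α = 17.06°
n_0 = (+0.9856, +0.1690)
n_1 = (-0.7782, +0.6280)
n_2 = (-0.9043, -0.4269)
n_3 = (-0.0368, -0.9993)
n_4 = (+0.9096, -0.4156)
  (0,1): δ = 48.63°  ·
  (0,2): δ = 15.54°  ✓
  (0,3): δ = 78.16°  ·
  (0,4): δ = 145.72°  ·
  (1,2): δ = 115.83°  ·
  (1,3): δ = 53.21°  ·
  (1,4): δ = 14.34°  ✓
  (2,3): δ = 117.38°  ·
  (2,4): δ = 49.83°  ·
  (3,4): δ = 112.45°  ·
antipodal pairs: 2

count = 2; pairs: (0,2), (1,4)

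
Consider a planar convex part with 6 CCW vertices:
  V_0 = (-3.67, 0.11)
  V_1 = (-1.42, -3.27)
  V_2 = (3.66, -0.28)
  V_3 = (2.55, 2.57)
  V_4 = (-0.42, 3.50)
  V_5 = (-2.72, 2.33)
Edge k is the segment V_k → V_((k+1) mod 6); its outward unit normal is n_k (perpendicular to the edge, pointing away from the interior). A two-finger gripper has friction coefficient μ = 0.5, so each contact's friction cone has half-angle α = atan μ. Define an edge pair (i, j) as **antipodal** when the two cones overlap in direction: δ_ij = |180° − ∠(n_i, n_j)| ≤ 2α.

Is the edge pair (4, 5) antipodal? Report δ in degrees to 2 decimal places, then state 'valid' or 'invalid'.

α = atan 0.5 = 26.57°;  2α = 53.13°
edge 4: e_4 = (-2.30, -1.17);  n_4 = (-0.4534, +0.8913)
edge 5: e_5 = (-0.95, -2.22);  n_5 = (-0.9194, +0.3934)
∠(n_4, n_5) = 39.87°
δ = |180° − 39.87°| = 140.13°
140.13° > 2α = 53.13°  →  invalid

δ = 140.13°, invalid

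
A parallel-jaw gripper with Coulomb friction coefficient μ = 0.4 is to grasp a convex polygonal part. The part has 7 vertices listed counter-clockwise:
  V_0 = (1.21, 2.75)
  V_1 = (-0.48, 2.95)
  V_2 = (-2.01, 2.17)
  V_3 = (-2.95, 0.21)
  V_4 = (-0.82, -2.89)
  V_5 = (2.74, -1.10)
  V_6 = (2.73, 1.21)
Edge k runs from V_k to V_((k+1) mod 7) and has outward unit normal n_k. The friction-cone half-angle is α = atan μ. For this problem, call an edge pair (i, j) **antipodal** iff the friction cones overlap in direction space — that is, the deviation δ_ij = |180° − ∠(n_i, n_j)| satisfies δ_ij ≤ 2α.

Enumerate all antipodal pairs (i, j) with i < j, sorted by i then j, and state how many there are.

count = 6; pairs: (0,4), (1,4), (2,4), (2,5), (3,5), (3,6)

α = atan 0.4 = 21.80°;  2α = 43.60°
n_0 = (+0.1175, +0.9931)
n_1 = (-0.4542, +0.8909)
n_2 = (-0.9017, +0.4324)
n_3 = (-0.8242, -0.5663)
n_4 = (+0.4492, -0.8934)
n_5 = (+1.0000, +0.0043)
n_6 = (+0.7117, +0.7025)
  (0,1): δ = 146.24°  ·
  (0,2): δ = 108.87°  ·
  (0,3): δ = 48.76°  ·
  (0,4): δ = 33.44°  ✓
  (0,5): δ = 97.00°  ·
  (0,6): δ = 141.37°  ·
  (1,2): δ = 142.63°  ·
  (1,3): δ = 82.52°  ·
  (1,4): δ = 0.32°  ✓
  (1,5): δ = 63.24°  ·
  (1,6): δ = 107.61°  ·
  (2,3): δ = 119.89°  ·
  (2,4): δ = 37.68°  ✓
  (2,5): δ = 25.87°  ✓
  (2,6): δ = 70.25°  ·
  (3,4): δ = 97.80°  ·
  (3,5): δ = 34.24°  ✓
  (3,6): δ = 10.13°  ✓
  (4,5): δ = 116.45°  ·
  (4,6): δ = 72.07°  ·
  (5,6): δ = 135.62°  ·
antipodal pairs: 6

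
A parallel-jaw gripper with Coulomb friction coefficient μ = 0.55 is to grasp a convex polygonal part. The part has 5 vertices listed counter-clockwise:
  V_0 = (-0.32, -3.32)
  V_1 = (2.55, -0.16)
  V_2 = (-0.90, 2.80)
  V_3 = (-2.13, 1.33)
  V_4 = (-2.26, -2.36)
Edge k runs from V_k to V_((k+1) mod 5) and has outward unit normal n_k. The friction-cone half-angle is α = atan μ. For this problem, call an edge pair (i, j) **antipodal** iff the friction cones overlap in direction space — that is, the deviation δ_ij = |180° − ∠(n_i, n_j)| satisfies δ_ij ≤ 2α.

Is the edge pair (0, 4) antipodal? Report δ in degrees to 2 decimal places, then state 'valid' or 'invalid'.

α = atan 0.55 = 28.81°;  2α = 57.62°
edge 0: e_0 = (+2.87, +3.16);  n_0 = (+0.7403, -0.6723)
edge 4: e_4 = (+1.94, -0.96);  n_4 = (-0.4435, -0.8963)
∠(n_0, n_4) = 74.08°
δ = |180° − 74.08°| = 105.92°
105.92° > 2α = 57.62°  →  invalid

δ = 105.92°, invalid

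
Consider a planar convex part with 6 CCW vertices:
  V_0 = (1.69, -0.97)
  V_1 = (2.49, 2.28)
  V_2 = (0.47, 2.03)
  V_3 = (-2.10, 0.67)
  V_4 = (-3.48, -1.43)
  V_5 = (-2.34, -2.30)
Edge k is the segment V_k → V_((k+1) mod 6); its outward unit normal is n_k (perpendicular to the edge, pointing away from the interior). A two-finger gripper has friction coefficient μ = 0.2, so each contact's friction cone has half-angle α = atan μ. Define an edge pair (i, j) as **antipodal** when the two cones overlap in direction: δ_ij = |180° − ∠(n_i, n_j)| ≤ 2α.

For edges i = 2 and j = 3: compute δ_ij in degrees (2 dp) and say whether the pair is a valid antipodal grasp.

δ = 151.20°, invalid

α = atan 0.2 = 11.31°;  2α = 22.62°
edge 2: e_2 = (-2.57, -1.36);  n_2 = (-0.4677, +0.8839)
edge 3: e_3 = (-1.38, -2.10);  n_3 = (-0.8357, +0.5492)
∠(n_2, n_3) = 28.80°
δ = |180° − 28.80°| = 151.20°
151.20° > 2α = 22.62°  →  invalid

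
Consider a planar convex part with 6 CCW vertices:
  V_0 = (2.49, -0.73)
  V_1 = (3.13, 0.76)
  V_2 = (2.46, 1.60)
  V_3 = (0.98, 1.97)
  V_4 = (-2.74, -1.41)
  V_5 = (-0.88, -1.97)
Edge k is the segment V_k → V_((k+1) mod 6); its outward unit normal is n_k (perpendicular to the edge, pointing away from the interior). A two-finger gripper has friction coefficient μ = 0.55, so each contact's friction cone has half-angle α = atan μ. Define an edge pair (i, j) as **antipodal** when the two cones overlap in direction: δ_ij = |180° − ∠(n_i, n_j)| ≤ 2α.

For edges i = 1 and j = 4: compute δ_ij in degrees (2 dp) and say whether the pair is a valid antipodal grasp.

δ = 34.67°, valid

α = atan 0.55 = 28.81°;  2α = 57.62°
edge 1: e_1 = (-0.67, +0.84);  n_1 = (+0.7818, +0.6236)
edge 4: e_4 = (+1.86, -0.56);  n_4 = (-0.2883, -0.9575)
∠(n_1, n_4) = 145.33°
δ = |180° − 145.33°| = 34.67°
34.67° ≤ 2α = 57.62°  →  valid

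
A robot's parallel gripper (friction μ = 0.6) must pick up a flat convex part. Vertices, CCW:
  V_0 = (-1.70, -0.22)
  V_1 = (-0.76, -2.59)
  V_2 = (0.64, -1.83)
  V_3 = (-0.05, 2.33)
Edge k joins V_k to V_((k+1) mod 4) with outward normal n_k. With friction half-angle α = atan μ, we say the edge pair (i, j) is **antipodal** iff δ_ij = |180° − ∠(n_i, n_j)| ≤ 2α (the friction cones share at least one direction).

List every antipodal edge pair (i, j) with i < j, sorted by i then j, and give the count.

α = atan 0.6 = 30.96°;  2α = 61.93°
n_0 = (-0.9296, -0.3687)
n_1 = (+0.4771, -0.8789)
n_2 = (+0.9865, +0.1636)
n_3 = (-0.8396, +0.5433)
  (0,1): δ = 83.14°  ·
  (0,2): δ = 12.22°  ✓
  (0,3): δ = 125.46°  ·
  (1,2): δ = 109.08°  ·
  (1,3): δ = 28.60°  ✓
  (2,3): δ = 42.32°  ✓
antipodal pairs: 3

count = 3; pairs: (0,2), (1,3), (2,3)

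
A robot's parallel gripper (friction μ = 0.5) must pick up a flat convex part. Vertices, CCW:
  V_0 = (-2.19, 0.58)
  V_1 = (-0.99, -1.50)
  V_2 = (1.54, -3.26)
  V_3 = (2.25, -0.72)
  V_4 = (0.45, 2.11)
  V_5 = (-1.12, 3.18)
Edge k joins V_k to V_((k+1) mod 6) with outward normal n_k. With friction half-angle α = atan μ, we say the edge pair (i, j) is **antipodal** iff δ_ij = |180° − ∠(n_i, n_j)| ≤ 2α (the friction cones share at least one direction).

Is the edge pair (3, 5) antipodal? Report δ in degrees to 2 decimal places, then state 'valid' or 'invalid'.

δ = 54.83°, invalid

α = atan 0.5 = 26.57°;  2α = 53.13°
edge 3: e_3 = (-1.80, +2.83);  n_3 = (+0.8438, +0.5367)
edge 5: e_5 = (-1.07, -2.60);  n_5 = (-0.9248, +0.3806)
∠(n_3, n_5) = 125.17°
δ = |180° − 125.17°| = 54.83°
54.83° > 2α = 53.13°  →  invalid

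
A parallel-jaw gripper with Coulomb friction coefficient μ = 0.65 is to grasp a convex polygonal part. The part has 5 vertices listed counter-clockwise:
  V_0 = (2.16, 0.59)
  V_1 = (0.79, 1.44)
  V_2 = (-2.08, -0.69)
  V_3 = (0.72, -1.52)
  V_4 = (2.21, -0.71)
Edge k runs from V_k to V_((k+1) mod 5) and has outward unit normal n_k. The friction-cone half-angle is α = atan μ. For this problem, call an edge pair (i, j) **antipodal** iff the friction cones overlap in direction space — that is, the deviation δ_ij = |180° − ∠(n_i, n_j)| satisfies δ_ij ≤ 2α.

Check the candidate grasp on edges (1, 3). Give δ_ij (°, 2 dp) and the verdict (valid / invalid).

δ = 8.05°, valid

α = atan 0.65 = 33.02°;  2α = 66.05°
edge 1: e_1 = (-2.87, -2.13);  n_1 = (-0.5960, +0.8030)
edge 3: e_3 = (+1.49, +0.81);  n_3 = (+0.4776, -0.8786)
∠(n_1, n_3) = 171.95°
δ = |180° − 171.95°| = 8.05°
8.05° ≤ 2α = 66.05°  →  valid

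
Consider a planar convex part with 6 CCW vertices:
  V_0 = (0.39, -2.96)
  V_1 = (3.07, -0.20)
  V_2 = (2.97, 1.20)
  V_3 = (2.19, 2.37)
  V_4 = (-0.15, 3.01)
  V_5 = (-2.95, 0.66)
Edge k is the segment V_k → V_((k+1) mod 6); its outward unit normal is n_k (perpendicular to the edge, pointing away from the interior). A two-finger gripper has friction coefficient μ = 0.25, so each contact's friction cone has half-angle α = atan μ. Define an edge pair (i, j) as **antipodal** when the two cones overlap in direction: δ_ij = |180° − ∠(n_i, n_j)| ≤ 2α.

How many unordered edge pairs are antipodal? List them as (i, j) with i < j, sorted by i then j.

α = atan 0.25 = 14.04°;  2α = 28.07°
n_0 = (+0.7174, -0.6966)
n_1 = (+0.9975, +0.0712)
n_2 = (+0.8321, +0.5547)
n_3 = (+0.2638, +0.9646)
n_4 = (-0.6429, +0.7660)
n_5 = (-0.7350, -0.6781)
  (0,1): δ = 131.76°  ·
  (0,2): δ = 102.15°  ·
  (0,3): δ = 61.14°  ·
  (0,4): δ = 5.84°  ✓
  (0,5): δ = 86.85°  ·
  (1,2): δ = 150.40°  ·
  (1,3): δ = 109.38°  ·
  (1,4): δ = 54.08°  ·
  (1,5): δ = 38.61°  ·
  (2,3): δ = 138.99°  ·
  (2,4): δ = 83.68°  ·
  (2,5): δ = 9.01°  ✓
  (3,4): δ = 124.70°  ·
  (3,5): δ = 32.01°  ·
  (4,5): δ = 87.31°  ·
antipodal pairs: 2

count = 2; pairs: (0,4), (2,5)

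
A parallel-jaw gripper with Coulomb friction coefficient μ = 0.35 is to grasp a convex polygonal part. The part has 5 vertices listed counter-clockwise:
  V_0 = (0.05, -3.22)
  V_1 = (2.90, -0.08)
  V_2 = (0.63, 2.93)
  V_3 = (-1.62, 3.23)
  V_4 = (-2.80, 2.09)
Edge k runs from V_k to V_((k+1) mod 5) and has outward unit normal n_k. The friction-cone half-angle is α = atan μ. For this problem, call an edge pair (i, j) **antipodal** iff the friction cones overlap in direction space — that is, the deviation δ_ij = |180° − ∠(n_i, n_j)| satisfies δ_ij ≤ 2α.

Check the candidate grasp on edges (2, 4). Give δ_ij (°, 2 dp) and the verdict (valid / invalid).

α = atan 0.35 = 19.29°;  2α = 38.58°
edge 2: e_2 = (-2.25, +0.30);  n_2 = (+0.1322, +0.9912)
edge 4: e_4 = (+2.85, -5.31);  n_4 = (-0.8811, -0.4729)
∠(n_2, n_4) = 125.82°
δ = |180° − 125.82°| = 54.18°
54.18° > 2α = 38.58°  →  invalid

δ = 54.18°, invalid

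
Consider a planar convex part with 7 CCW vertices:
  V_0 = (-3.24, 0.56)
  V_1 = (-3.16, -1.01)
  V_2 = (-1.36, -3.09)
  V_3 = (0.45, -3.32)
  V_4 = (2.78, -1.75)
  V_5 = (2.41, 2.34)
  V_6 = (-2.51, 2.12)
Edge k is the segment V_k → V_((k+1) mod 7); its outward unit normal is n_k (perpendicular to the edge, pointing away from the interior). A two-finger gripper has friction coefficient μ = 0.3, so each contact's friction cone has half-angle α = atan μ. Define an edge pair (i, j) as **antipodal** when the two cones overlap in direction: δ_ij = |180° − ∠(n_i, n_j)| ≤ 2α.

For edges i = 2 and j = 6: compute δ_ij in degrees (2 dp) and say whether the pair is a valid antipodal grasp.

α = atan 0.3 = 16.70°;  2α = 33.40°
edge 2: e_2 = (+1.81, -0.23);  n_2 = (-0.1261, -0.9920)
edge 6: e_6 = (-0.73, -1.56);  n_6 = (-0.9057, +0.4238)
∠(n_2, n_6) = 107.84°
δ = |180° − 107.84°| = 72.16°
72.16° > 2α = 33.40°  →  invalid

δ = 72.16°, invalid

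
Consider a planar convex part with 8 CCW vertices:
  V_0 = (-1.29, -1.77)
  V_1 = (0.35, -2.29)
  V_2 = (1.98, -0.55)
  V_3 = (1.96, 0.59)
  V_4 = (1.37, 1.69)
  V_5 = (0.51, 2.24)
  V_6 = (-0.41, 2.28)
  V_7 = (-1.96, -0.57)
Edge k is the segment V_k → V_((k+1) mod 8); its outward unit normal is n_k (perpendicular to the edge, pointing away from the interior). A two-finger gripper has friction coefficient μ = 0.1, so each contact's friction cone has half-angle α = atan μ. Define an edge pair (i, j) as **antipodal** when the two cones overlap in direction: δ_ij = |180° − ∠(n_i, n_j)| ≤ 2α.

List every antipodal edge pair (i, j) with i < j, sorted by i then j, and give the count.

α = atan 0.1 = 5.71°;  2α = 11.42°
n_0 = (-0.3022, -0.9532)
n_1 = (+0.7298, -0.6837)
n_2 = (+0.9998, +0.0175)
n_3 = (+0.8812, +0.4727)
n_4 = (+0.5388, +0.8424)
n_5 = (+0.0434, +0.9991)
n_6 = (-0.8785, +0.4778)
n_7 = (-0.8731, -0.4875)
  (0,1): δ = 115.54°  ·
  (0,2): δ = 71.40°  ·
  (0,3): δ = 44.20°  ·
  (0,4): δ = 15.01°  ·
  (0,5): δ = 15.10°  ·
  (0,6): δ = 79.05°  ·
  (0,7): δ = 136.77°  ·
  (1,2): δ = 135.86°  ·
  (1,3): δ = 108.66°  ·
  (1,4): δ = 79.47°  ·
  (1,5): δ = 49.36°  ·
  (1,6): δ = 14.59°  ·
  (1,7): δ = 72.31°  ·
  (2,3): δ = 152.80°  ·
  (2,4): δ = 123.61°  ·
  (2,5): δ = 93.49°  ·
  (2,6): δ = 29.55°  ·
  (2,7): δ = 28.17°  ·
  (3,4): δ = 150.81°  ·
  (3,5): δ = 120.70°  ·
  (3,6): δ = 56.75°  ·
  (3,7): δ = 0.97°  ✓
  (4,5): δ = 149.89°  ·
  (4,6): δ = 85.94°  ·
  (4,7): δ = 28.22°  ·
  (5,6): δ = 116.05°  ·
  (5,7): δ = 58.33°  ·
  (6,7): δ = 122.28°  ·
antipodal pairs: 1

count = 1; pairs: (3,7)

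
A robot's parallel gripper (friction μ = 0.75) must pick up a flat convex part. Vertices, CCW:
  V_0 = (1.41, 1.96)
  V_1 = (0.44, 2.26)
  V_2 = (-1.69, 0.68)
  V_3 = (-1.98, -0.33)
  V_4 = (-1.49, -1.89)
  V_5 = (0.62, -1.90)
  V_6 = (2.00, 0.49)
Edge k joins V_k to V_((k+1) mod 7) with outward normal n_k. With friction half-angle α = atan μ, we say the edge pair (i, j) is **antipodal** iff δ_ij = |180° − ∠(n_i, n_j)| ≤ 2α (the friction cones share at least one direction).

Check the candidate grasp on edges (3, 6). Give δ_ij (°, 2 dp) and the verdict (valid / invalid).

δ = 4.43°, valid

α = atan 0.75 = 36.87°;  2α = 73.74°
edge 3: e_3 = (+0.49, -1.56);  n_3 = (-0.9540, -0.2997)
edge 6: e_6 = (-0.59, +1.47);  n_6 = (+0.9280, +0.3725)
∠(n_3, n_6) = 175.57°
δ = |180° − 175.57°| = 4.43°
4.43° ≤ 2α = 73.74°  →  valid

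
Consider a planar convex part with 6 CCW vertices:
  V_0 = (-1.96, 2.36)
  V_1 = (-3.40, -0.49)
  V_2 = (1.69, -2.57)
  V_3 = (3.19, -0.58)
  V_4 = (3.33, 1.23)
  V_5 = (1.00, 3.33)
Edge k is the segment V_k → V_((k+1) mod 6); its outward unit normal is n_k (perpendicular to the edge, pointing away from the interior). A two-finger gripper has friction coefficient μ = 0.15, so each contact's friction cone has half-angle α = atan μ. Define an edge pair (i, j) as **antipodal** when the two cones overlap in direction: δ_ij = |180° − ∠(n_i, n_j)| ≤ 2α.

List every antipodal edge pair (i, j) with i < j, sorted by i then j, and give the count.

count = 1; pairs: (0,2)

α = atan 0.15 = 8.53°;  2α = 17.06°
n_0 = (-0.8925, +0.4510)
n_1 = (-0.3783, -0.9257)
n_2 = (+0.7986, -0.6019)
n_3 = (+0.9970, -0.0771)
n_4 = (+0.6695, +0.7428)
n_5 = (-0.3114, +0.9503)
  (0,1): δ = 85.42°  ·
  (0,2): δ = 10.20°  ✓
  (0,3): δ = 22.38°  ·
  (0,4): δ = 74.78°  ·
  (0,5): δ = 134.95°  ·
  (1,2): δ = 104.78°  ·
  (1,3): δ = 72.20°  ·
  (1,4): δ = 19.80°  ·
  (1,5): δ = 40.37°  ·
  (2,3): δ = 147.42°  ·
  (2,4): δ = 95.02°  ·
  (2,5): δ = 34.85°  ·
  (3,4): δ = 127.61°  ·
  (3,5): δ = 67.43°  ·
  (4,5): δ = 119.83°  ·
antipodal pairs: 1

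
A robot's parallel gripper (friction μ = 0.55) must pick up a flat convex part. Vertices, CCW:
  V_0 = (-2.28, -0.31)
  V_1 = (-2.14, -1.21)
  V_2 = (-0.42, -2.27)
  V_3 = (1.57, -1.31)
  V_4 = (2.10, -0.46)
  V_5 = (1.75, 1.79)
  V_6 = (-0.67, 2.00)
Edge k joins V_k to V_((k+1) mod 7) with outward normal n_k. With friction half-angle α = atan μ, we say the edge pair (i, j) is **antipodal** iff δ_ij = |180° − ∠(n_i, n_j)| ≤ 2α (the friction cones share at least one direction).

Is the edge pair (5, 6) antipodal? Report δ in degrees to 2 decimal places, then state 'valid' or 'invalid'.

δ = 119.92°, invalid

α = atan 0.55 = 28.81°;  2α = 57.62°
edge 5: e_5 = (-2.42, +0.21);  n_5 = (+0.0865, +0.9963)
edge 6: e_6 = (-1.61, -2.31);  n_6 = (-0.8204, +0.5718)
∠(n_5, n_6) = 60.08°
δ = |180° − 60.08°| = 119.92°
119.92° > 2α = 57.62°  →  invalid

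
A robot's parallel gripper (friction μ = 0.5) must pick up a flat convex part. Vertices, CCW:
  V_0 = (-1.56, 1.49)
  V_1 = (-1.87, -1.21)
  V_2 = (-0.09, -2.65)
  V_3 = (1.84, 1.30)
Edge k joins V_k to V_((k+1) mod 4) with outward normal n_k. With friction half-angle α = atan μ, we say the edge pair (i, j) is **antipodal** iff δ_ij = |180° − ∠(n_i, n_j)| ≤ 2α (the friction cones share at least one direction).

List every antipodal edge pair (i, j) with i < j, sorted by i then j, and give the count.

count = 2; pairs: (0,2), (1,3)

α = atan 0.5 = 26.57°;  2α = 53.13°
n_0 = (-0.9935, +0.1141)
n_1 = (-0.6289, -0.7774)
n_2 = (+0.8985, -0.4390)
n_3 = (+0.0558, +0.9984)
  (0,1): δ = 122.42°  ·
  (0,2): δ = 19.49°  ✓
  (0,3): δ = 93.35°  ·
  (1,2): δ = 77.07°  ·
  (1,3): δ = 35.77°  ✓
  (2,3): δ = 67.16°  ·
antipodal pairs: 2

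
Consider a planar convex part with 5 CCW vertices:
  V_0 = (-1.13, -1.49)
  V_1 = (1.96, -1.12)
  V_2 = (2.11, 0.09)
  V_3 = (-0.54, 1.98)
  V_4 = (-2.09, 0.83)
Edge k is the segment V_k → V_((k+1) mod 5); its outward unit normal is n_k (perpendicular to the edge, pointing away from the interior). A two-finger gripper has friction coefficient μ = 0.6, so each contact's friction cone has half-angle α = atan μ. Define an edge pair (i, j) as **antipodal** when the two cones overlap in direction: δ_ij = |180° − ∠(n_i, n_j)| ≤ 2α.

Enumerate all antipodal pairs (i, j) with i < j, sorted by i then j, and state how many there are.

α = atan 0.6 = 30.96°;  2α = 61.93°
n_0 = (+0.1189, -0.9929)
n_1 = (+0.9924, -0.1230)
n_2 = (+0.5807, +0.8141)
n_3 = (-0.5958, +0.8031)
n_4 = (-0.9240, -0.3824)
  (0,1): δ = 103.89°  ·
  (0,2): δ = 42.32°  ✓
  (0,3): δ = 29.74°  ✓
  (0,4): δ = 105.65°  ·
  (1,2): δ = 118.43°  ·
  (1,3): δ = 46.36°  ✓
  (1,4): δ = 29.55°  ✓
  (2,3): δ = 107.93°  ·
  (2,4): δ = 32.02°  ✓
  (3,4): δ = 104.09°  ·
antipodal pairs: 5

count = 5; pairs: (0,2), (0,3), (1,3), (1,4), (2,4)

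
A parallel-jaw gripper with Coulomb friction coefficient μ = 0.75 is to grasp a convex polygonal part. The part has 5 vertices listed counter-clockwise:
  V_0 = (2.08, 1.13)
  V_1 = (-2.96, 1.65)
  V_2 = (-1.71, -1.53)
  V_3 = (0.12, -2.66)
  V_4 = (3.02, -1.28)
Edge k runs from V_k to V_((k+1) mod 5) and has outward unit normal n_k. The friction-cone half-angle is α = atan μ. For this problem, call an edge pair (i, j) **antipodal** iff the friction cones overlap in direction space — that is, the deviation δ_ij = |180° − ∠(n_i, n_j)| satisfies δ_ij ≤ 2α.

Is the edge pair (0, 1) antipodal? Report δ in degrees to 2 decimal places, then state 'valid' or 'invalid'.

δ = 62.65°, valid

α = atan 0.75 = 36.87°;  2α = 73.74°
edge 0: e_0 = (-5.04, +0.52);  n_0 = (+0.1026, +0.9947)
edge 1: e_1 = (+1.25, -3.18);  n_1 = (-0.9307, -0.3658)
∠(n_0, n_1) = 117.35°
δ = |180° − 117.35°| = 62.65°
62.65° ≤ 2α = 73.74°  →  valid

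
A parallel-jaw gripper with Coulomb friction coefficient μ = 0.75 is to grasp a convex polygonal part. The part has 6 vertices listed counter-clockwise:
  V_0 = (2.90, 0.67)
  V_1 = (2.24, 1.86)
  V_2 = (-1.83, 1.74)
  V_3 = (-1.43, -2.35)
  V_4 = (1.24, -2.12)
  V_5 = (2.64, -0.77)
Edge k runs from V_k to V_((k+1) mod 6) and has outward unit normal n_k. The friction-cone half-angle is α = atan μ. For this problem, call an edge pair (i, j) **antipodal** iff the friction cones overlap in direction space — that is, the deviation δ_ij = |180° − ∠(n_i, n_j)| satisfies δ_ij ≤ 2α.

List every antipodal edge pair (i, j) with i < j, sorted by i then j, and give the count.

α = atan 0.75 = 36.87°;  2α = 73.74°
n_0 = (+0.8745, +0.4850)
n_1 = (-0.0295, +0.9996)
n_2 = (-0.9953, -0.0973)
n_3 = (+0.0858, -0.9963)
n_4 = (+0.6941, -0.7198)
n_5 = (+0.9841, -0.1777)
  (0,1): δ = 117.32°  ·
  (0,2): δ = 23.43°  ✓
  (0,3): δ = 65.91°  ✓
  (0,4): δ = 104.94°  ·
  (0,5): δ = 140.75°  ·
  (1,2): δ = 86.10°  ·
  (1,3): δ = 3.23°  ✓
  (1,4): δ = 42.27°  ✓
  (1,5): δ = 78.08°  ·
  (2,3): δ = 90.66°  ·
  (2,4): δ = 51.63°  ✓
  (2,5): δ = 15.82°  ✓
  (3,4): δ = 140.97°  ·
  (3,5): δ = 105.16°  ·
  (4,5): δ = 144.19°  ·
antipodal pairs: 6

count = 6; pairs: (0,2), (0,3), (1,3), (1,4), (2,4), (2,5)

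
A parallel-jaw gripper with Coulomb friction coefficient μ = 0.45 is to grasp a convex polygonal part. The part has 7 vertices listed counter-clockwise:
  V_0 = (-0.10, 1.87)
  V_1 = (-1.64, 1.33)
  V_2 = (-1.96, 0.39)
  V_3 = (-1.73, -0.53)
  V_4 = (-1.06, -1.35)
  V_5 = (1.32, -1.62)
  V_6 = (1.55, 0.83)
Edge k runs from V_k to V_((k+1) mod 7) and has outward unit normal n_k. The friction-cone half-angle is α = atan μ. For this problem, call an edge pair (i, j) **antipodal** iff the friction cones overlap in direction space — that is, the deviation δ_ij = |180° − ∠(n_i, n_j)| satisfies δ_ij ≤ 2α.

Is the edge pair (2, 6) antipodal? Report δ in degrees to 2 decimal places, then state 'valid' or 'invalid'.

α = atan 0.45 = 24.23°;  2α = 48.46°
edge 2: e_2 = (+0.23, -0.92);  n_2 = (-0.9701, -0.2425)
edge 6: e_6 = (-1.65, +1.04);  n_6 = (+0.5332, +0.8460)
∠(n_2, n_6) = 136.26°
δ = |180° − 136.26°| = 43.74°
43.74° ≤ 2α = 48.46°  →  valid

δ = 43.74°, valid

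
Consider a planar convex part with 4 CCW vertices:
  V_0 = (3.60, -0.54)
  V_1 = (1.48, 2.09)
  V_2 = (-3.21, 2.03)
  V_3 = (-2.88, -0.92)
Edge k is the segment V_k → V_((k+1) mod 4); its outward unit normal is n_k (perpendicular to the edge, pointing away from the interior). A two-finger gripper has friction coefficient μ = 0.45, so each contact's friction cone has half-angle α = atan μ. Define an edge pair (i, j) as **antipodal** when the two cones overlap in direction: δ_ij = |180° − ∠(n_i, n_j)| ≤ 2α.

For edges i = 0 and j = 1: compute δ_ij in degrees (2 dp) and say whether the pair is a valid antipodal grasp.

α = atan 0.45 = 24.23°;  2α = 48.46°
edge 0: e_0 = (-2.12, +2.63);  n_0 = (+0.7786, +0.6276)
edge 1: e_1 = (-4.69, -0.06);  n_1 = (-0.0128, +0.9999)
∠(n_0, n_1) = 51.86°
δ = |180° − 51.86°| = 128.14°
128.14° > 2α = 48.46°  →  invalid

δ = 128.14°, invalid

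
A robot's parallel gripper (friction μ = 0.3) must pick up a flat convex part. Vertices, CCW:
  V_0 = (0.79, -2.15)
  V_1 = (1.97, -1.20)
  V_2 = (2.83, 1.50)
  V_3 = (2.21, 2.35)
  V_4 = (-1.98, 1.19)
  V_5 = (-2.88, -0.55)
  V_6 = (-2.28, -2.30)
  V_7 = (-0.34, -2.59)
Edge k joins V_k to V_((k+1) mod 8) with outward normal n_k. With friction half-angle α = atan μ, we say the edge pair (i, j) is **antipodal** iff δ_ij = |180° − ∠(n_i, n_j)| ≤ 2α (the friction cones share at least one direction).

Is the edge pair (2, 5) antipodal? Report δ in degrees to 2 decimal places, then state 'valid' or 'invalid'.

δ = 17.18°, valid

α = atan 0.3 = 16.70°;  2α = 33.40°
edge 2: e_2 = (-0.62, +0.85);  n_2 = (+0.8079, +0.5893)
edge 5: e_5 = (+0.60, -1.75);  n_5 = (-0.9459, -0.3243)
∠(n_2, n_5) = 162.82°
δ = |180° − 162.82°| = 17.18°
17.18° ≤ 2α = 33.40°  →  valid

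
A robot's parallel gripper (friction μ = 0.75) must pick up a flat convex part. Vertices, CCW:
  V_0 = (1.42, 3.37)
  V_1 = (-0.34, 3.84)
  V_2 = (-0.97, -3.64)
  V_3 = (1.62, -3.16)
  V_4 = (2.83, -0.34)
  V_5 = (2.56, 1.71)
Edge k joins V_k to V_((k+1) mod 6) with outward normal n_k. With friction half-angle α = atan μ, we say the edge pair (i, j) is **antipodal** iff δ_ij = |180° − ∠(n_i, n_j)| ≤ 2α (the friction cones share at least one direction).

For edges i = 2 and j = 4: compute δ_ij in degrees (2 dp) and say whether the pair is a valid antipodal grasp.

δ = 93.00°, invalid

α = atan 0.75 = 36.87°;  2α = 73.74°
edge 2: e_2 = (+2.59, +0.48);  n_2 = (+0.1822, -0.9833)
edge 4: e_4 = (-0.27, +2.05);  n_4 = (+0.9914, +0.1306)
∠(n_2, n_4) = 87.00°
δ = |180° − 87.00°| = 93.00°
93.00° > 2α = 73.74°  →  invalid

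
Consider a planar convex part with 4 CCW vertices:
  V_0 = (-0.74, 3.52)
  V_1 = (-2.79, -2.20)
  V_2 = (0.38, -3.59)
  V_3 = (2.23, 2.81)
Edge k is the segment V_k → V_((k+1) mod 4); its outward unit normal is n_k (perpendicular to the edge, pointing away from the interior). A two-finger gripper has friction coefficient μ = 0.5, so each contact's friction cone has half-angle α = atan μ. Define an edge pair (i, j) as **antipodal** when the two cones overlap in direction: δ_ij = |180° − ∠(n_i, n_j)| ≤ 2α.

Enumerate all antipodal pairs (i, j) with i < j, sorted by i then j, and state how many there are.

α = atan 0.5 = 26.57°;  2α = 53.13°
n_0 = (-0.9414, +0.3374)
n_1 = (-0.4016, -0.9158)
n_2 = (+0.9607, -0.2777)
n_3 = (+0.2325, +0.9726)
  (0,1): δ = 93.96°  ·
  (0,2): δ = 3.59°  ✓
  (0,3): δ = 96.27°  ·
  (1,2): δ = 82.45°  ·
  (1,3): δ = 10.23°  ✓
  (2,3): δ = 87.32°  ·
antipodal pairs: 2

count = 2; pairs: (0,2), (1,3)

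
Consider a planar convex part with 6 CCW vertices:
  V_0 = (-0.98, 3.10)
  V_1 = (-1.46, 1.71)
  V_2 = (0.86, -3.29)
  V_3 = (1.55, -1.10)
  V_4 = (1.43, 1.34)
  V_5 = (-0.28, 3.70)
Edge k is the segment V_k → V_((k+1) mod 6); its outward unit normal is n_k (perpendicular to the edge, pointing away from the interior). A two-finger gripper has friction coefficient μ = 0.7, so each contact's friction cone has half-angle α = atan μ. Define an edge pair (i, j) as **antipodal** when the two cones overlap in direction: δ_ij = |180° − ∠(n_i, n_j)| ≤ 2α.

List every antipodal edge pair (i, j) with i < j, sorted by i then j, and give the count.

α = atan 0.7 = 34.99°;  2α = 69.98°
n_0 = (-0.9452, +0.3264)
n_1 = (-0.9071, -0.4209)
n_2 = (+0.9538, -0.3005)
n_3 = (+0.9988, +0.0491)
n_4 = (+0.8098, +0.5867)
n_5 = (-0.6508, +0.7593)
  (0,1): δ = 136.06°  ·
  (0,2): δ = 1.56°  ✓
  (0,3): δ = 21.87°  ✓
  (0,4): δ = 54.98°  ✓
  (0,5): δ = 149.65°  ·
  (1,2): δ = 42.38°  ✓
  (1,3): δ = 22.08°  ✓
  (1,4): δ = 11.03°  ✓
  (1,5): δ = 105.71°  ·
  (2,3): δ = 159.70°  ·
  (2,4): δ = 126.59°  ·
  (2,5): δ = 31.91°  ✓
  (3,4): δ = 146.89°  ·
  (3,5): δ = 52.21°  ✓
  (4,5): δ = 85.32°  ·
antipodal pairs: 8

count = 8; pairs: (0,2), (0,3), (0,4), (1,2), (1,3), (1,4), (2,5), (3,5)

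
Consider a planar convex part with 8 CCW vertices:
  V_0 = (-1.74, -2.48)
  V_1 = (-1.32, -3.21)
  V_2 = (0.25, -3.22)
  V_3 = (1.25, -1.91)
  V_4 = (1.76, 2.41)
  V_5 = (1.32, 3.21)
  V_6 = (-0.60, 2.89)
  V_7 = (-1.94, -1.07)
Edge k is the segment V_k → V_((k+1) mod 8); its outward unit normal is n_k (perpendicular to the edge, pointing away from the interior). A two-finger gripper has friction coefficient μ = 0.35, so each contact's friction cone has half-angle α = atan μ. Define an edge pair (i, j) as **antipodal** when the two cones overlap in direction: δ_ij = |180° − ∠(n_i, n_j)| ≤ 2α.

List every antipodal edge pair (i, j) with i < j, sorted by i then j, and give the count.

α = atan 0.35 = 19.29°;  2α = 38.58°
n_0 = (-0.8668, -0.4987)
n_1 = (-0.0064, -1.0000)
n_2 = (+0.7949, -0.6068)
n_3 = (+0.9931, -0.1172)
n_4 = (+0.8762, +0.4819)
n_5 = (-0.1644, +0.9864)
n_6 = (-0.9472, +0.3205)
n_7 = (-0.9901, -0.1404)
  (0,1): δ = 120.28°  ·
  (0,2): δ = 67.27°  ·
  (0,3): δ = 36.65°  ✓
  (0,4): δ = 1.10°  ✓
  (0,5): δ = 69.55°  ·
  (0,6): δ = 131.39°  ·
  (0,7): δ = 158.16°  ·
  (1,2): δ = 126.99°  ·
  (1,3): δ = 96.37°  ·
  (1,4): δ = 60.82°  ·
  (1,5): δ = 9.83°  ✓
  (1,6): δ = 71.67°  ·
  (1,7): δ = 98.44°  ·
  (2,3): δ = 149.38°  ·
  (2,4): δ = 113.83°  ·
  (2,5): δ = 43.18°  ·
  (2,6): δ = 18.66°  ✓
  (2,7): δ = 45.43°  ·
  (3,4): δ = 144.46°  ·
  (3,5): δ = 73.80°  ·
  (3,6): δ = 11.96°  ✓
  (3,7): δ = 14.81°  ✓
  (4,5): δ = 109.35°  ·
  (4,6): δ = 47.51°  ·
  (4,7): δ = 20.74°  ✓
  (5,6): δ = 118.16°  ·
  (5,7): δ = 91.39°  ·
  (6,7): δ = 153.23°  ·
antipodal pairs: 7

count = 7; pairs: (0,3), (0,4), (1,5), (2,6), (3,6), (3,7), (4,7)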